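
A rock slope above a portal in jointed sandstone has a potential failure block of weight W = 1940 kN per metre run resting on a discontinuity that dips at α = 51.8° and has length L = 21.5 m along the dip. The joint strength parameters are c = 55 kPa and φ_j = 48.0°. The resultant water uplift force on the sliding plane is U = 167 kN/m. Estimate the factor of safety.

FS = 1.53

Resolving the block weight along and normal to the plane and applying the Mohr–Coulomb strength on the joint:
N' = W cosα − U = 1940·cos51.8° − 167 = 1032.7 kN/m
Driving force T = W sinα = 1940·sin51.8° = 1524.6 kN/m
Resisting force R = c·L + N'·tanφ_j = 55·21.5 + 1032.7·tan48.0° = 1182.5 + 1146.9 = 2329.4 kN/m
FS = R / T = 2329.4 / 1524.6 = 1.528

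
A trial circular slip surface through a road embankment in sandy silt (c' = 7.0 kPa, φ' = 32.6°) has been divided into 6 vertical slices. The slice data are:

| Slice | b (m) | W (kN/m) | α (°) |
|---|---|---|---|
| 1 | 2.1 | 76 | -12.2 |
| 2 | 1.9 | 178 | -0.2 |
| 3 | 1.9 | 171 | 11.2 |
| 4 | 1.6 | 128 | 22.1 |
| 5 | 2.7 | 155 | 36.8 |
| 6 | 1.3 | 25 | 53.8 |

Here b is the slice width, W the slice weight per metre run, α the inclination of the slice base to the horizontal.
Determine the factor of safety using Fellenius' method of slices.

Ordinary method of slices: FS = Σ[c'·Δl_i + (W_i cosα_i)·tanφ'] / Σ W_i sinα_i, with Δl_i = b_i / cosα_i.
Slice 1: Δl = 2.1/cos(-12.2°) = 2.149 m; N'_1 = 76·cos(-12.2°) = 74.3; c'Δl = 15.04; W sinα = -16.1
Slice 2: Δl = 1.9/cos(-0.2°) = 1.900 m; N'_2 = 178·cos(-0.2°) = 178.0; c'Δl = 13.30; W sinα = -0.6
Slice 3: Δl = 1.9/cos11.2° = 1.937 m; N'_3 = 171·cos11.2° = 167.7; c'Δl = 13.56; W sinα = 33.2
Slice 4: Δl = 1.6/cos22.1° = 1.727 m; N'_4 = 128·cos22.1° = 118.6; c'Δl = 12.09; W sinα = 48.2
Slice 5: Δl = 2.7/cos36.8° = 3.372 m; N'_5 = 155·cos36.8° = 124.1; c'Δl = 23.60; W sinα = 92.8
Slice 6: Δl = 1.3/cos53.8° = 2.201 m; N'_6 = 25·cos53.8° = 14.8; c'Δl = 15.41; W sinα = 20.2
Σc'Δl = 93.0 kN/m; ΣN' = 677.5 kN/m; ΣW sinα = 177.7 kN/m
Resisting = 93.0 + 677.5·tan32.6° = 93.0 + 433.3 = 526.3 kN/m
FS = 526.3 / 177.7 = 2.961

FS = 2.96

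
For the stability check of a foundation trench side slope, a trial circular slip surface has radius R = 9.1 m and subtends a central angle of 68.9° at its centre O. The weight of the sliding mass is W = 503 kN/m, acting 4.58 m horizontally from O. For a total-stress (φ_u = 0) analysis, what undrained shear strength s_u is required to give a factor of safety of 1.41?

s_u = 32.6 kPa

FS = s_u·L_a·R / (W·d), so s_u = FS·W·d / (L_a·R).
Arc length L_a = R·θ = 9.1·(68.9°·π/180) = 9.1·1.2025 = 10.94 m
s_u = 1.41·503·4.58 / (10.94·9.1) = 3248.3 / 99.58 = 32.62 kPa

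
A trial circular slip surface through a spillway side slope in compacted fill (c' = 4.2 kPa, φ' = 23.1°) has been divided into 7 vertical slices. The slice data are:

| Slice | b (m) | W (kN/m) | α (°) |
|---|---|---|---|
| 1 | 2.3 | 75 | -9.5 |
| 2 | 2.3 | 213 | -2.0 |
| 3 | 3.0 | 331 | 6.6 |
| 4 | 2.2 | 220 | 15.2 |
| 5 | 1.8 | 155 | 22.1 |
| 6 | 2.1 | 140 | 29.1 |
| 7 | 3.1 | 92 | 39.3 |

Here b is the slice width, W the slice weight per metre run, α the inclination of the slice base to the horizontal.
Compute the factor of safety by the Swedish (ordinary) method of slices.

Ordinary method of slices: FS = Σ[c'·Δl_i + (W_i cosα_i)·tanφ'] / Σ W_i sinα_i, with Δl_i = b_i / cosα_i.
Slice 1: Δl = 2.3/cos(-9.5°) = 2.332 m; N'_1 = 75·cos(-9.5°) = 74.0; c'Δl = 9.79; W sinα = -12.4
Slice 2: Δl = 2.3/cos(-2.0°) = 2.301 m; N'_2 = 213·cos(-2.0°) = 212.9; c'Δl = 9.67; W sinα = -7.4
Slice 3: Δl = 3.0/cos6.6° = 3.020 m; N'_3 = 331·cos6.6° = 328.8; c'Δl = 12.68; W sinα = 38.0
Slice 4: Δl = 2.2/cos15.2° = 2.280 m; N'_4 = 220·cos15.2° = 212.3; c'Δl = 9.57; W sinα = 57.7
Slice 5: Δl = 1.8/cos22.1° = 1.943 m; N'_5 = 155·cos22.1° = 143.6; c'Δl = 8.16; W sinα = 58.3
Slice 6: Δl = 2.1/cos29.1° = 2.403 m; N'_6 = 140·cos29.1° = 122.3; c'Δl = 10.09; W sinα = 68.1
Slice 7: Δl = 3.1/cos39.3° = 4.006 m; N'_7 = 92·cos39.3° = 71.2; c'Δl = 16.83; W sinα = 58.3
Σc'Δl = 76.8 kN/m; ΣN' = 1165.1 kN/m; ΣW sinα = 260.6 kN/m
Resisting = 76.8 + 1165.1·tan23.1° = 76.8 + 497.0 = 573.7 kN/m
FS = 573.7 / 260.6 = 2.202

FS = 2.20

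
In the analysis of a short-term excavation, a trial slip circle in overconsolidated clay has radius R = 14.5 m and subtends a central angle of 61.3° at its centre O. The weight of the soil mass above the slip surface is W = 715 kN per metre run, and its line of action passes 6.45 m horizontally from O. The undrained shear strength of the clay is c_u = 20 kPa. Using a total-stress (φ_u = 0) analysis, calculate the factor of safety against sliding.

FS = 0.98

Taking moments about the centre O, the resisting moment is provided by the undrained shear strength acting along the arc:
Arc length L_a = R·θ = 14.5·(61.3°·π/180) = 14.5·1.0699 = 15.51 m
M_R = c_u·L_a·R = 20·15.51·14.5 = 4498.9 kN·m/m
M_D = W·d = 715·6.45 = 4611.8 kN·m/m
FS = M_R / M_D = 4498.9 / 4611.8 = 0.976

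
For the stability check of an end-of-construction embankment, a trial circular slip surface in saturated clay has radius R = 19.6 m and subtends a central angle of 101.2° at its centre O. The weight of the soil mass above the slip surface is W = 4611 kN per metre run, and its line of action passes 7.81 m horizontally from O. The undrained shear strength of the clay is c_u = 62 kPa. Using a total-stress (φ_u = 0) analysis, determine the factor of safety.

Taking moments about the centre O, the resisting moment is provided by the undrained shear strength acting along the arc:
Arc length L_a = R·θ = 19.6·(101.2°·π/180) = 19.6·1.7663 = 34.62 m
M_R = c_u·L_a·R = 62·34.62·19.6 = 42069.0 kN·m/m
M_D = W·d = 4611·7.81 = 36011.9 kN·m/m
FS = M_R / M_D = 42069.0 / 36011.9 = 1.168

FS = 1.17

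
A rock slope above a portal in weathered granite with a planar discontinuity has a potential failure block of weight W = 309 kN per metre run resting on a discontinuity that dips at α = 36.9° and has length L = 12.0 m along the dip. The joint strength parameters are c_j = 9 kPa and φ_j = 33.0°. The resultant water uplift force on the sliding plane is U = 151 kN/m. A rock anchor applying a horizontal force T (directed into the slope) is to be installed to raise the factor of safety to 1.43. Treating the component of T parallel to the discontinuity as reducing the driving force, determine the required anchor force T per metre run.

Resolving forces along and normal to the sliding plane, with the horizontal anchor force T adding T·sinα to the effective normal force and T·cosα acting up the plane against the driving force:
FS = [c_jL + (W cosα − U + T sinα) tanφ_j] / [W sinα − T cosα]
Without the anchor: N' = 96.1 kN/m, driving T_d = 185.5 kN/m, resisting R = 9·12.0 + 96.1·tan33.0° = 170.4 kN/m, FS = 0.92.
Setting FS = 1.43 and solving for T:
1.43·(185.5 − T cos36.9°) = 170.4 + T sin36.9°·tan33.0°
T·(sin36.9°·tan33.0° + 1.43·cos36.9°) = 1.43·185.5 − 170.4
T·(0.6004·0.6494 + 1.43·0.7997) = 265.3 − 170.4 = 94.9
T·1.5335 = 94.9
T = 61.9 kN/m

T = 62 kN/m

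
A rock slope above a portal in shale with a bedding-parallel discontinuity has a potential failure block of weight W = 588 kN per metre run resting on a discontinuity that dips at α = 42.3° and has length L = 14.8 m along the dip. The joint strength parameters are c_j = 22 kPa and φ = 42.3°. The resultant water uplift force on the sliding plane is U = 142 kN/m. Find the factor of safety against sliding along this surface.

Resolving the block weight along and normal to the plane and applying the Mohr–Coulomb strength on the joint:
N' = W cosα − U = 588·cos42.3° − 142 = 292.9 kN/m
Driving force T = W sinα = 588·sin42.3° = 395.7 kN/m
Resisting force R = c_j·L + N'·tanφ = 22·14.8 + 292.9·tan42.3° = 325.6 + 266.5 = 592.1 kN/m
FS = R / T = 592.1 / 395.7 = 1.496

FS = 1.50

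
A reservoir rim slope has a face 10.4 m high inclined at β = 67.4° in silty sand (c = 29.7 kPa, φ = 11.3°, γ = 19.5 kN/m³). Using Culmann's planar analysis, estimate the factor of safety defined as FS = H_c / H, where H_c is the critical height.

FS = 1.20

H_c = (4c/γ) · sinβ cosφ / [1 − cos(β − φ)]
    = (4·29.7/19.5) · sin67.4°·cos11.3° / [1 − cos56.1°]
    = 6.092 · 0.9053 / 0.4423 = 12.47 m
FS = H_c / H = 12.47 / 10.4 = 1.199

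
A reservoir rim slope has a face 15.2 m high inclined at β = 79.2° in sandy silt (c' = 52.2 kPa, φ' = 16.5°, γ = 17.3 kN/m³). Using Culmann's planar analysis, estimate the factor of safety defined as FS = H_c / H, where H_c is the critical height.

H_c = (4c'/γ) · sinβ cosφ' / [1 − cos(β − φ')]
    = (4·52.2/17.3) · sin79.2°·cos16.5° / [1 − cos62.7°]
    = 12.069 · 0.9418 / 0.5414 = 21.00 m
FS = H_c / H = 21.00 / 15.2 = 1.381

FS = 1.38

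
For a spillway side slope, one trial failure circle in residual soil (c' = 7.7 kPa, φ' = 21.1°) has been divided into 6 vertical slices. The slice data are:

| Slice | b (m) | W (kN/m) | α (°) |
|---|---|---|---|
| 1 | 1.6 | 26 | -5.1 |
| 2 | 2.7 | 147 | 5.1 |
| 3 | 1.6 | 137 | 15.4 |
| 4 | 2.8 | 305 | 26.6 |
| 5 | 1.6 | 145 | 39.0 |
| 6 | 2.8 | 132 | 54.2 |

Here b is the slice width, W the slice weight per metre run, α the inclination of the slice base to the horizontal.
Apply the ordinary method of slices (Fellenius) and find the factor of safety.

FS = 1.10

Ordinary method of slices: FS = Σ[c'·Δl_i + (W_i cosα_i)·tanφ'] / Σ W_i sinα_i, with Δl_i = b_i / cosα_i.
Slice 1: Δl = 1.6/cos(-5.1°) = 1.606 m; N'_1 = 26·cos(-5.1°) = 25.9; c'Δl = 12.37; W sinα = -2.3
Slice 2: Δl = 2.7/cos5.1° = 2.711 m; N'_2 = 147·cos5.1° = 146.4; c'Δl = 20.87; W sinα = 13.1
Slice 3: Δl = 1.6/cos15.4° = 1.660 m; N'_3 = 137·cos15.4° = 132.1; c'Δl = 12.78; W sinα = 36.4
Slice 4: Δl = 2.8/cos26.6° = 3.131 m; N'_4 = 305·cos26.6° = 272.7; c'Δl = 24.11; W sinα = 136.6
Slice 5: Δl = 1.6/cos39.0° = 2.059 m; N'_5 = 145·cos39.0° = 112.7; c'Δl = 15.85; W sinα = 91.3
Slice 6: Δl = 2.8/cos54.2° = 4.787 m; N'_6 = 132·cos54.2° = 77.2; c'Δl = 36.86; W sinα = 107.1
Σc'Δl = 122.8 kN/m; ΣN' = 767.0 kN/m; ΣW sinα = 382.0 kN/m
Resisting = 122.8 + 767.0·tan21.1° = 122.8 + 296.0 = 418.8 kN/m
FS = 418.8 / 382.0 = 1.096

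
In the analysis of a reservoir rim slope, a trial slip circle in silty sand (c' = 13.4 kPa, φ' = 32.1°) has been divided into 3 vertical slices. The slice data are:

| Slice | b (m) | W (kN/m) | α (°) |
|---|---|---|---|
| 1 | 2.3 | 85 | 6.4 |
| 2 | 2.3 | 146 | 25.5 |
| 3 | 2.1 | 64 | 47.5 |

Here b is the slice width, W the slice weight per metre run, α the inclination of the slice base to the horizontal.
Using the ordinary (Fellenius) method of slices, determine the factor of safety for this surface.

Ordinary method of slices: FS = Σ[c'·Δl_i + (W_i cosα_i)·tanφ'] / Σ W_i sinα_i, with Δl_i = b_i / cosα_i.
Slice 1: Δl = 2.3/cos6.4° = 2.314 m; N'_1 = 85·cos6.4° = 84.5; c'Δl = 31.01; W sinα = 9.5
Slice 2: Δl = 2.3/cos25.5° = 2.548 m; N'_2 = 146·cos25.5° = 131.8; c'Δl = 34.15; W sinα = 62.9
Slice 3: Δl = 2.1/cos47.5° = 3.108 m; N'_3 = 64·cos47.5° = 43.2; c'Δl = 41.65; W sinα = 47.2
Σc'Δl = 106.8 kN/m; ΣN' = 259.5 kN/m; ΣW sinα = 119.5 kN/m
Resisting = 106.8 + 259.5·tan32.1° = 106.8 + 162.8 = 269.6 kN/m
FS = 269.6 / 119.5 = 2.256

FS = 2.26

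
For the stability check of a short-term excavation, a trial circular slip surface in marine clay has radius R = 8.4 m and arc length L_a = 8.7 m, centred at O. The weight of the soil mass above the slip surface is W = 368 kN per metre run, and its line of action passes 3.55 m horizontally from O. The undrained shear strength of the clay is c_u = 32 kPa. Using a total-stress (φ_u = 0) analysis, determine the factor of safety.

Taking moments about the centre O, the resisting moment is provided by the undrained shear strength acting along the arc:
M_R = c_u·L_a·R = 32·8.70·8.4 = 2338.6 kN·m/m
M_D = W·d = 368·3.55 = 1306.4 kN·m/m
FS = M_R / M_D = 2338.6 / 1306.4 = 1.790

FS = 1.79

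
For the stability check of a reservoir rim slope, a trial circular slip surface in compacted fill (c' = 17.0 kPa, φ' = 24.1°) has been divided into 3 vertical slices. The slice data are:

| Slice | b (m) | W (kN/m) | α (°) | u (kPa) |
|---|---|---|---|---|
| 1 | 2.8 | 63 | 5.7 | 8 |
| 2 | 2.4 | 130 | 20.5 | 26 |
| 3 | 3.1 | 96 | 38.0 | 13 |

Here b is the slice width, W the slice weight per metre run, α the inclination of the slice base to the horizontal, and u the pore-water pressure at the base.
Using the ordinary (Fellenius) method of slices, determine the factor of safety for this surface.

FS = 1.91

Ordinary method of slices: FS = Σ[c'·Δl_i + (W_i cosα_i − u_i·Δl_i)·tanφ'] / Σ W_i sinα_i, with Δl_i = b_i / cosα_i.
Slice 1: Δl = 2.8/cos5.7° = 2.814 m; N'_1 = 63·cos5.7° − 8·2.814 = 40.2; c'Δl = 47.84; W sinα = 6.3
Slice 2: Δl = 2.4/cos20.5° = 2.562 m; N'_2 = 130·cos20.5° − 26·2.562 = 55.1; c'Δl = 43.56; W sinα = 45.5
Slice 3: Δl = 3.1/cos38.0° = 3.934 m; N'_3 = 96·cos38.0° − 13·3.934 = 24.5; c'Δl = 66.88; W sinα = 59.1
Σc'Δl = 158.3 kN/m; ΣN' = 119.8 kN/m; ΣW sinα = 110.9 kN/m
Resisting = 158.3 + 119.8·tan24.1° = 158.3 + 53.6 = 211.9 kN/m
FS = 211.9 / 110.9 = 1.911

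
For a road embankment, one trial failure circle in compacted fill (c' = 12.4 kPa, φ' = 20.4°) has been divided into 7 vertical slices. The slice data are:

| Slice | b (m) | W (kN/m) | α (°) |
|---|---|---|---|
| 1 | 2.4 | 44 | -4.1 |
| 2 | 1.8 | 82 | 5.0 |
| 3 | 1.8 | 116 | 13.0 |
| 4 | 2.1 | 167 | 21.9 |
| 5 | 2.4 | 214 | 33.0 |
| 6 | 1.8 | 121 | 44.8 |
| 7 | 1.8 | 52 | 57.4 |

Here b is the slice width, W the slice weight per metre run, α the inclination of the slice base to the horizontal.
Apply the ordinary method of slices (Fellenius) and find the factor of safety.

FS = 1.38

Ordinary method of slices: FS = Σ[c'·Δl_i + (W_i cosα_i)·tanφ'] / Σ W_i sinα_i, with Δl_i = b_i / cosα_i.
Slice 1: Δl = 2.4/cos(-4.1°) = 2.406 m; N'_1 = 44·cos(-4.1°) = 43.9; c'Δl = 29.84; W sinα = -3.1
Slice 2: Δl = 1.8/cos5.0° = 1.807 m; N'_2 = 82·cos5.0° = 81.7; c'Δl = 22.41; W sinα = 7.1
Slice 3: Δl = 1.8/cos13.0° = 1.847 m; N'_3 = 116·cos13.0° = 113.0; c'Δl = 22.91; W sinα = 26.1
Slice 4: Δl = 2.1/cos21.9° = 2.263 m; N'_4 = 167·cos21.9° = 154.9; c'Δl = 28.07; W sinα = 62.3
Slice 5: Δl = 2.4/cos33.0° = 2.862 m; N'_5 = 214·cos33.0° = 179.5; c'Δl = 35.48; W sinα = 116.6
Slice 6: Δl = 1.8/cos44.8° = 2.537 m; N'_6 = 121·cos44.8° = 85.9; c'Δl = 31.46; W sinα = 85.3
Slice 7: Δl = 1.8/cos57.4° = 3.341 m; N'_7 = 52·cos57.4° = 28.0; c'Δl = 41.43; W sinα = 43.8
Σc'Δl = 211.6 kN/m; ΣN' = 686.9 kN/m; ΣW sinα = 338.0 kN/m
Resisting = 211.6 + 686.9·tan20.4° = 211.6 + 255.5 = 467.0 kN/m
FS = 467.0 / 338.0 = 1.382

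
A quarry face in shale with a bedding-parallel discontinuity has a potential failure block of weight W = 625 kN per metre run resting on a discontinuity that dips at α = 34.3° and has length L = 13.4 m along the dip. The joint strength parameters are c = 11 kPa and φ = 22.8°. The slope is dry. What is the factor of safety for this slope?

Resolving the block weight along and normal to the plane and applying the Mohr–Coulomb strength on the joint:
N' = W cosα = 625·cos34.3° = 516.3 kN/m
Driving force T = W sinα = 625·sin34.3° = 352.2 kN/m
Resisting force R = c·L + N'·tanφ = 11·13.4 + 516.3·tan22.8° = 147.4 + 217.0 = 364.4 kN/m
FS = R / T = 364.4 / 352.2 = 1.035

FS = 1.03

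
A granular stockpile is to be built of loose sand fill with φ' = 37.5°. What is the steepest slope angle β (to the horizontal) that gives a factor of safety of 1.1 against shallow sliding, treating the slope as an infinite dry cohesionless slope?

For an infinite dry cohesionless slope FS = tanφ'/tanβ, so tanβ = tanφ' / FS.
tanβ = tan37.5° / 1.1 = 0.7673 / 1.1 = 0.6976
β = arctan(0.6976) = 34.90°

β = 34.9°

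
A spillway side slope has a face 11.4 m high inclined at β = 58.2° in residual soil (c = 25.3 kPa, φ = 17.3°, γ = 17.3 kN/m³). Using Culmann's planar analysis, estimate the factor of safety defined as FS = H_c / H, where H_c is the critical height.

FS = 1.71

H_c = (4c/γ) · sinβ cosφ / [1 − cos(β − φ)]
    = (4·25.3/17.3) · sin58.2°·cos17.3° / [1 − cos40.9°]
    = 5.850 · 0.8114 / 0.2441 = 19.44 m
FS = H_c / H = 19.44 / 11.4 = 1.705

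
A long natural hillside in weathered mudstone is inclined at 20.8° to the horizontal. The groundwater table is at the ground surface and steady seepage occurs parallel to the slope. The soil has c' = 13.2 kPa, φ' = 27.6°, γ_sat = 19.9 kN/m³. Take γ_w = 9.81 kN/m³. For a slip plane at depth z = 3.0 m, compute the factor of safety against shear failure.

FS = 1.36

With seepage parallel to the slope and the water table at the surface, the effective normal stress on the slip plane uses the buoyant unit weight γ' = γ_sat − γ_w while the driving shear stress uses γ_sat:
FS = [c' + γ' z cos²β tanφ'] / [γ_sat z sinβ cosβ]
γ' = 19.9 − 9.81 = 10.09 kN/m³
Numerator = 13.2 + 10.09·3.0·cos²20.8°·tan27.6° = 13.2 + 10.09·3.0·0.8739·0.5228 = 27.029 kPa
Denominator = 19.9·3.0·sin20.8°·cos20.8° = 19.9·3.0·0.3551·0.9348 = 19.818 kPa
FS = 27.029 / 19.818 = 1.364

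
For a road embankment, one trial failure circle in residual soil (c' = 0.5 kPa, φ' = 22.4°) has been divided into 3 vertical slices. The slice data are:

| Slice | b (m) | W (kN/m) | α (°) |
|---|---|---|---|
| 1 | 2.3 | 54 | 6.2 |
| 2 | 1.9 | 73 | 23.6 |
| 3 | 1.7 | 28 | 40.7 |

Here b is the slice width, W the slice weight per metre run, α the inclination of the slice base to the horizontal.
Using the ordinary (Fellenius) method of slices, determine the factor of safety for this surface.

Ordinary method of slices: FS = Σ[c'·Δl_i + (W_i cosα_i)·tanφ'] / Σ W_i sinα_i, with Δl_i = b_i / cosα_i.
Slice 1: Δl = 2.3/cos6.2° = 2.314 m; N'_1 = 54·cos6.2° = 53.7; c'Δl = 1.16; W sinα = 5.8
Slice 2: Δl = 1.9/cos23.6° = 2.073 m; N'_2 = 73·cos23.6° = 66.9; c'Δl = 1.04; W sinα = 29.2
Slice 3: Δl = 1.7/cos40.7° = 2.242 m; N'_3 = 28·cos40.7° = 21.2; c'Δl = 1.12; W sinα = 18.3
Σc'Δl = 3.3 kN/m; ΣN' = 141.8 kN/m; ΣW sinα = 53.3 kN/m
Resisting = 3.3 + 141.8·tan22.4° = 3.3 + 58.4 = 61.8 kN/m
FS = 61.8 / 53.3 = 1.158

FS = 1.16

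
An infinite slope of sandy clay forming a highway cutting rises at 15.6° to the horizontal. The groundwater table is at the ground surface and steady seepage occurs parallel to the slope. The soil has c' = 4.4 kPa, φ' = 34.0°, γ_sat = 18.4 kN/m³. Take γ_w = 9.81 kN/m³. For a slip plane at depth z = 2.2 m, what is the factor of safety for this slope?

FS = 1.55

With seepage parallel to the slope and the water table at the surface, the effective normal stress on the slip plane uses the buoyant unit weight γ' = γ_sat − γ_w while the driving shear stress uses γ_sat:
FS = [c' + γ' z cos²β tanφ'] / [γ_sat z sinβ cosβ]
γ' = 18.4 − 9.81 = 8.59 kN/m³
Numerator = 4.4 + 8.59·2.2·cos²15.6°·tan34.0° = 4.4 + 8.59·2.2·0.9277·0.6745 = 16.225 kPa
Denominator = 18.4·2.2·sin15.6°·cos15.6° = 18.4·2.2·0.2689·0.9632 = 10.485 kPa
FS = 16.225 / 10.485 = 1.547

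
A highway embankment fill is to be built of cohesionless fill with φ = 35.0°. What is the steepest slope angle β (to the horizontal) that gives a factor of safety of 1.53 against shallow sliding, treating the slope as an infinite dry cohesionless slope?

β = 24.6°

For an infinite dry cohesionless slope FS = tanφ/tanβ, so tanβ = tanφ / FS.
tanβ = tan35.0° / 1.53 = 0.7002 / 1.53 = 0.4577
β = arctan(0.4577) = 24.59°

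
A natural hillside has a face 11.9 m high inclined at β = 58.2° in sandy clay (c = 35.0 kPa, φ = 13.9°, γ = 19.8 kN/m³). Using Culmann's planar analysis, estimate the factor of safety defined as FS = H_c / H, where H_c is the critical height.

H_c = (4c/γ) · sinβ cosφ / [1 − cos(β − φ)]
    = (4·35.0/19.8) · sin58.2°·cos13.9° / [1 − cos44.3°]
    = 7.071 · 0.8250 / 0.2843 = 20.52 m
FS = H_c / H = 20.52 / 11.9 = 1.724

FS = 1.72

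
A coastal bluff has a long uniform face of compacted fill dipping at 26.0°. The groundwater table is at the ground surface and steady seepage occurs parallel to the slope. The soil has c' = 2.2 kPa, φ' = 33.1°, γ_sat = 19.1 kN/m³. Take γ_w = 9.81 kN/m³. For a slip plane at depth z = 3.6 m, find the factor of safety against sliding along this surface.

FS = 0.73

With seepage parallel to the slope and the water table at the surface, the effective normal stress on the slip plane uses the buoyant unit weight γ' = γ_sat − γ_w while the driving shear stress uses γ_sat:
FS = [c' + γ' z cos²β tanφ'] / [γ_sat z sinβ cosβ]
γ' = 19.1 − 9.81 = 9.29 kN/m³
Numerator = 2.2 + 9.29·3.6·cos²26.0°·tan33.1° = 2.2 + 9.29·3.6·0.8078·0.6519 = 19.812 kPa
Denominator = 19.1·3.6·sin26.0°·cos26.0° = 19.1·3.6·0.4384·0.8988 = 27.092 kPa
FS = 19.812 / 27.092 = 0.731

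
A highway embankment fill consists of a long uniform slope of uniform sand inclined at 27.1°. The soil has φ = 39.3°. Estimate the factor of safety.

For a dry cohesionless infinite slope the factor of safety is FS = tanφ / tanβ.
FS = tan39.3° / tan27.1° = 0.8185 / 0.5117 = 1.599

FS = 1.60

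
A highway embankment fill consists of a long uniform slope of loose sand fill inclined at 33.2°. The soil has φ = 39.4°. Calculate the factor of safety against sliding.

For a dry cohesionless infinite slope the factor of safety is FS = tanφ / tanβ.
FS = tan39.4° / tan33.2° = 0.8214 / 0.6544 = 1.255

FS = 1.26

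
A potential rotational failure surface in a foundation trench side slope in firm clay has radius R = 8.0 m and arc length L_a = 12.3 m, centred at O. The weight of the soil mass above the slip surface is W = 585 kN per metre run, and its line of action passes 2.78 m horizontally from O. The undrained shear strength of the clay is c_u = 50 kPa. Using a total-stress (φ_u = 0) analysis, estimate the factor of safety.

FS = 3.03

Taking moments about the centre O, the resisting moment is provided by the undrained shear strength acting along the arc:
M_R = c_u·L_a·R = 50·12.30·8.0 = 4920.0 kN·m/m
M_D = W·d = 585·2.78 = 1626.3 kN·m/m
FS = M_R / M_D = 4920.0 / 1626.3 = 3.025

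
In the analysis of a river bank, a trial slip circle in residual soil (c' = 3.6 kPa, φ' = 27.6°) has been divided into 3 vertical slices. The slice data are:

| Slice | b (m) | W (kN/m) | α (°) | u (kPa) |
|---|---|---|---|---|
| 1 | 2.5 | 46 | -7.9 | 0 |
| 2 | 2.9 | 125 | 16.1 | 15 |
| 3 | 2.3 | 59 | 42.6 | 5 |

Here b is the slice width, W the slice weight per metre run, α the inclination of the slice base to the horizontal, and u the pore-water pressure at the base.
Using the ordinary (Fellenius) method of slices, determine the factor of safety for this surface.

FS = 1.59

Ordinary method of slices: FS = Σ[c'·Δl_i + (W_i cosα_i − u_i·Δl_i)·tanφ'] / Σ W_i sinα_i, with Δl_i = b_i / cosα_i.
Slice 1: Δl = 2.5/cos(-7.9°) = 2.524 m; N'_1 = 46·cos(-7.9°) − 0·2.524 = 45.6; c'Δl = 9.09; W sinα = -6.3
Slice 2: Δl = 2.9/cos16.1° = 3.018 m; N'_2 = 125·cos16.1° − 15·3.018 = 74.8; c'Δl = 10.87; W sinα = 34.7
Slice 3: Δl = 2.3/cos42.6° = 3.125 m; N'_3 = 59·cos42.6° − 5·3.125 = 27.8; c'Δl = 11.25; W sinα = 39.9
Σc'Δl = 31.2 kN/m; ΣN' = 148.2 kN/m; ΣW sinα = 68.3 kN/m
Resisting = 31.2 + 148.2·tan27.6° = 31.2 + 77.5 = 108.7 kN/m
FS = 108.7 / 68.3 = 1.592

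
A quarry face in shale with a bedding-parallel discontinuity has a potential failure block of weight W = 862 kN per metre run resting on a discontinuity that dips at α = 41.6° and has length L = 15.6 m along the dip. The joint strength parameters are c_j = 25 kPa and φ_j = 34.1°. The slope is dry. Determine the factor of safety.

FS = 1.44

Resolving the block weight along and normal to the plane and applying the Mohr–Coulomb strength on the joint:
N' = W cosα = 862·cos41.6° = 644.6 kN/m
Driving force T = W sinα = 862·sin41.6° = 572.3 kN/m
Resisting force R = c_j·L + N'·tanφ_j = 25·15.6 + 644.6·tan34.1° = 390.0 + 436.4 = 826.4 kN/m
FS = R / T = 826.4 / 572.3 = 1.444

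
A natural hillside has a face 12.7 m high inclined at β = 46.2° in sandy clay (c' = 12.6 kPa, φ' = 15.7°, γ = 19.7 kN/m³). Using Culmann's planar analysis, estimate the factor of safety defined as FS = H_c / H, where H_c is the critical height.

H_c = (4c'/γ) · sinβ cosφ' / [1 − cos(β − φ')]
    = (4·12.6/19.7) · sin46.2°·cos15.7° / [1 − cos30.5°]
    = 2.558 · 0.6948 / 0.1384 = 12.85 m
FS = H_c / H = 12.85 / 12.7 = 1.012

FS = 1.01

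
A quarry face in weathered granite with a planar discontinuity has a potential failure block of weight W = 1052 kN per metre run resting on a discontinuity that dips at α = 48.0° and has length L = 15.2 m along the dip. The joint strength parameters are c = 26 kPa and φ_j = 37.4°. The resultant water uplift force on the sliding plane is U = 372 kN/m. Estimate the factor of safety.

FS = 0.83

Resolving the block weight along and normal to the plane and applying the Mohr–Coulomb strength on the joint:
N' = W cosα − U = 1052·cos48.0° − 372 = 331.9 kN/m
Driving force T = W sinα = 1052·sin48.0° = 781.8 kN/m
Resisting force R = c·L + N'·tanφ_j = 26·15.2 + 331.9·tan37.4° = 395.2 + 253.8 = 649.0 kN/m
FS = R / T = 649.0 / 781.8 = 0.830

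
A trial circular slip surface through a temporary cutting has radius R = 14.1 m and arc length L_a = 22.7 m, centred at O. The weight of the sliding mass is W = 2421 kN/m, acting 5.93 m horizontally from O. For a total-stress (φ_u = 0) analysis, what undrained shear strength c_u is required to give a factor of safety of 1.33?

FS = c_u·L_a·R / (W·d), so c_u = FS·W·d / (L_a·R).
c_u = 1.33·2421·5.93 / (22.70·14.1) = 19094.2 / 320.07 = 59.66 kPa

c_u = 59.7 kPa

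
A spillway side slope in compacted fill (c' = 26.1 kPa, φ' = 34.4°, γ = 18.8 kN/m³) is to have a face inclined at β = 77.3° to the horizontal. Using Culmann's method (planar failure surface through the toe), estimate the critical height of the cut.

Culmann's analysis gives the critical failure plane at α_cr = (β + φ')/2 = (77.3 + 34.4)/2 = 55.8°, and the critical height
H_c = (4c'/γ) · sinβ cosφ' / [1 − cos(β − φ')]
    = (4·26.1/18.8) · sin77.3°·cos34.4° / [1 − cos(42.9°)]
    = 5.553 · 0.9755·0.8251 / [1 − 0.7325]
    = 5.553 · 0.8049 / 0.2675
    = 16.71 m

H_c = 16.71 m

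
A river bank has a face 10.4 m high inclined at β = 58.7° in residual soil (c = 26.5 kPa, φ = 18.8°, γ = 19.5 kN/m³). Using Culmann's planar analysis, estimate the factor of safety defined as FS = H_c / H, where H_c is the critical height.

FS = 1.82

H_c = (4c/γ) · sinβ cosφ / [1 − cos(β − φ)]
    = (4·26.5/19.5) · sin58.7°·cos18.8° / [1 − cos39.9°]
    = 5.436 · 0.8089 / 0.2328 = 18.88 m
FS = H_c / H = 18.88 / 10.4 = 1.816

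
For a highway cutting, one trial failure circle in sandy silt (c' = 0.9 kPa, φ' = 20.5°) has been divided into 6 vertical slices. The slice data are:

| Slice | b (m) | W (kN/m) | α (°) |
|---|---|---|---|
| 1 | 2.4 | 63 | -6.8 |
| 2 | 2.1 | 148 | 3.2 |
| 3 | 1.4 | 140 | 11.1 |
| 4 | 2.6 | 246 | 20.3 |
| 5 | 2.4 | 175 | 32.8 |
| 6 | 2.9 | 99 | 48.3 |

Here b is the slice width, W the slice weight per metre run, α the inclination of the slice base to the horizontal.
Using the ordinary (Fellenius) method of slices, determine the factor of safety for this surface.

Ordinary method of slices: FS = Σ[c'·Δl_i + (W_i cosα_i)·tanφ'] / Σ W_i sinα_i, with Δl_i = b_i / cosα_i.
Slice 1: Δl = 2.4/cos(-6.8°) = 2.417 m; N'_1 = 63·cos(-6.8°) = 62.6; c'Δl = 2.18; W sinα = -7.5
Slice 2: Δl = 2.1/cos3.2° = 2.103 m; N'_2 = 148·cos3.2° = 147.8; c'Δl = 1.89; W sinα = 8.3
Slice 3: Δl = 1.4/cos11.1° = 1.427 m; N'_3 = 140·cos11.1° = 137.4; c'Δl = 1.28; W sinα = 27.0
Slice 4: Δl = 2.6/cos20.3° = 2.772 m; N'_4 = 246·cos20.3° = 230.7; c'Δl = 2.49; W sinα = 85.3
Slice 5: Δl = 2.4/cos32.8° = 2.855 m; N'_5 = 175·cos32.8° = 147.1; c'Δl = 2.57; W sinα = 94.8
Slice 6: Δl = 2.9/cos48.3° = 4.359 m; N'_6 = 99·cos48.3° = 65.9; c'Δl = 3.92; W sinα = 73.9
Σc'Δl = 14.3 kN/m; ΣN' = 791.4 kN/m; ΣW sinα = 281.8 kN/m
Resisting = 14.3 + 791.4·tan20.5° = 14.3 + 295.9 = 310.2 kN/m
FS = 310.2 / 281.8 = 1.101

FS = 1.10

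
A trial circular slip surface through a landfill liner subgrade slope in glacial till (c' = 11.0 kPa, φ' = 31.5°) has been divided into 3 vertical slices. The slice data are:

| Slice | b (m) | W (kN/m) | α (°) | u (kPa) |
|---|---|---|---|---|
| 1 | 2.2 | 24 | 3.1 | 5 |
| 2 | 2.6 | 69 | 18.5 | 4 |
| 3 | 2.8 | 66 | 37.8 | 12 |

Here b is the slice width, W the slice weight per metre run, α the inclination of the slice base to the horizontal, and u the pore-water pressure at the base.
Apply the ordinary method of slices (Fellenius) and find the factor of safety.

FS = 2.21

Ordinary method of slices: FS = Σ[c'·Δl_i + (W_i cosα_i − u_i·Δl_i)·tanφ'] / Σ W_i sinα_i, with Δl_i = b_i / cosα_i.
Slice 1: Δl = 2.2/cos3.1° = 2.203 m; N'_1 = 24·cos3.1° − 5·2.203 = 12.9; c'Δl = 24.24; W sinα = 1.3
Slice 2: Δl = 2.6/cos18.5° = 2.742 m; N'_2 = 69·cos18.5° − 4·2.742 = 54.5; c'Δl = 30.16; W sinα = 21.9
Slice 3: Δl = 2.8/cos37.8° = 3.544 m; N'_3 = 66·cos37.8° − 12·3.544 = 9.6; c'Δl = 38.98; W sinα = 40.5
Σc'Δl = 93.4 kN/m; ΣN' = 77.0 kN/m; ΣW sinα = 63.6 kN/m
Resisting = 93.4 + 77.0·tan31.5° = 93.4 + 47.2 = 140.6 kN/m
FS = 140.6 / 63.6 = 2.209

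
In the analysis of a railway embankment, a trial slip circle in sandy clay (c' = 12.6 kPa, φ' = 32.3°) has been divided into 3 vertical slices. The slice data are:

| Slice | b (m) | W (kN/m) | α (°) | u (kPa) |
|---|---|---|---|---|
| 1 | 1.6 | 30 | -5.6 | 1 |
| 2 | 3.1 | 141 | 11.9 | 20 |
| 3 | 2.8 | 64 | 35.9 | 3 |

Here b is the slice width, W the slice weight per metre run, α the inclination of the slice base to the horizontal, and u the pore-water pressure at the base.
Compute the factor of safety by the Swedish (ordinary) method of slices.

Ordinary method of slices: FS = Σ[c'·Δl_i + (W_i cosα_i − u_i·Δl_i)·tanφ'] / Σ W_i sinα_i, with Δl_i = b_i / cosα_i.
Slice 1: Δl = 1.6/cos(-5.6°) = 1.608 m; N'_1 = 30·cos(-5.6°) − 1·1.608 = 28.2; c'Δl = 20.26; W sinα = -2.9
Slice 2: Δl = 3.1/cos11.9° = 3.168 m; N'_2 = 141·cos11.9° − 20·3.168 = 74.6; c'Δl = 39.92; W sinα = 29.1
Slice 3: Δl = 2.8/cos35.9° = 3.457 m; N'_3 = 64·cos35.9° − 3·3.457 = 41.5; c'Δl = 43.55; W sinα = 37.5
Σc'Δl = 103.7 kN/m; ΣN' = 144.3 kN/m; ΣW sinα = 63.7 kN/m
Resisting = 103.7 + 144.3·tan32.3° = 103.7 + 91.2 = 195.0 kN/m
FS = 195.0 / 63.7 = 3.062

FS = 3.06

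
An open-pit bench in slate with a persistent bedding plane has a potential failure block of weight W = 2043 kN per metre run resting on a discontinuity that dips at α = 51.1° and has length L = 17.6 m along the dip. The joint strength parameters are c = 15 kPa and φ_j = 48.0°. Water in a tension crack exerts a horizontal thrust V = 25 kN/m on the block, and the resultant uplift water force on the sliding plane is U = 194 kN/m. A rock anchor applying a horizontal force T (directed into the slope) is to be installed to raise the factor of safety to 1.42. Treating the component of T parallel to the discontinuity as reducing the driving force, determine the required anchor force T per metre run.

Resolving forces along and normal to the sliding plane, with the horizontal anchor force T adding T·sinα to the effective normal force and T·cosα acting up the plane against the driving force:
FS = [cL + (W cosα − U − V sinα + T sinα) tanφ_j] / [W sinα + V cosα − T cosα]
Without the anchor: N' = 1069.5 kN/m, driving T_d = 1605.6 kN/m, resisting R = 15·17.6 + 1069.5·tan48.0° = 1451.8 kN/m, FS = 0.90.
Setting FS = 1.42 and solving for T:
1.42·(1605.6 − T cos51.1°) = 1451.8 + T sin51.1°·tan48.0°
T·(sin51.1°·tan48.0° + 1.42·cos51.1°) = 1.42·1605.6 − 1451.8
T·(0.7782·1.1106 + 1.42·0.6280) = 2280.0 − 1451.8 = 828.3
T·1.7560 = 828.3
T = 471.7 kN/m

T = 472 kN/m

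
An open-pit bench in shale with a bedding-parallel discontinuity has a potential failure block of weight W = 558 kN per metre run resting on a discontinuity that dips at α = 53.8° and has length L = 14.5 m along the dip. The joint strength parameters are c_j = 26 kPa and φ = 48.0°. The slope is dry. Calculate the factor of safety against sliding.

FS = 1.65

Resolving the block weight along and normal to the plane and applying the Mohr–Coulomb strength on the joint:
N' = W cosα = 558·cos53.8° = 329.6 kN/m
Driving force T = W sinα = 558·sin53.8° = 450.3 kN/m
Resisting force R = c_j·L + N'·tanφ = 26·14.5 + 329.6·tan48.0° = 377.0 + 366.0 = 743.0 kN/m
FS = R / T = 743.0 / 450.3 = 1.650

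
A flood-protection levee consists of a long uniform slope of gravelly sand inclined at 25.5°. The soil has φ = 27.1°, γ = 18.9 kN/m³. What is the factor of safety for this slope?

For a dry cohesionless infinite slope the factor of safety is FS = tanφ / tanβ.
FS = tan27.1° / tan25.5° = 0.5117 / 0.4770 = 1.073

FS = 1.07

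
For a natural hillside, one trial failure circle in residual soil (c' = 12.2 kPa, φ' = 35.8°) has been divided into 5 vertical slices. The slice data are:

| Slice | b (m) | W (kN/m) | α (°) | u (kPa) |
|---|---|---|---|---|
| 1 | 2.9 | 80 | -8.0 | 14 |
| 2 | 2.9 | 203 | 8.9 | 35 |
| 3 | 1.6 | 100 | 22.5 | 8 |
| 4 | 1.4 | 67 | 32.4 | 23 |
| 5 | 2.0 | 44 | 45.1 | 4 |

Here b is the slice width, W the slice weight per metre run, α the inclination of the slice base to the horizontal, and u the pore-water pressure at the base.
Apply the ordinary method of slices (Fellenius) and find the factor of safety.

FS = 2.63

Ordinary method of slices: FS = Σ[c'·Δl_i + (W_i cosα_i − u_i·Δl_i)·tanφ'] / Σ W_i sinα_i, with Δl_i = b_i / cosα_i.
Slice 1: Δl = 2.9/cos(-8.0°) = 2.928 m; N'_1 = 80·cos(-8.0°) − 14·2.928 = 38.2; c'Δl = 35.73; W sinα = -11.1
Slice 2: Δl = 2.9/cos8.9° = 2.935 m; N'_2 = 203·cos8.9° − 35·2.935 = 97.8; c'Δl = 35.81; W sinα = 31.4
Slice 3: Δl = 1.6/cos22.5° = 1.732 m; N'_3 = 100·cos22.5° − 8·1.732 = 78.5; c'Δl = 21.13; W sinα = 38.3
Slice 4: Δl = 1.4/cos32.4° = 1.658 m; N'_4 = 67·cos32.4° − 23·1.658 = 18.4; c'Δl = 20.23; W sinα = 35.9
Slice 5: Δl = 2.0/cos45.1° = 2.833 m; N'_5 = 44·cos45.1° − 4·2.833 = 19.7; c'Δl = 34.57; W sinα = 31.2
Σc'Δl = 147.5 kN/m; ΣN' = 252.7 kN/m; ΣW sinα = 125.6 kN/m
Resisting = 147.5 + 252.7·tan35.8° = 147.5 + 182.3 = 329.7 kN/m
FS = 329.7 / 125.6 = 2.625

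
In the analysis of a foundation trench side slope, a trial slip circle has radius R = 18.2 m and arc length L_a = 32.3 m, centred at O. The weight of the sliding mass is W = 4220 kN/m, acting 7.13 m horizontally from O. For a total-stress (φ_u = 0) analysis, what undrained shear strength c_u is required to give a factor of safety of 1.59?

FS = c_u·L_a·R / (W·d), so c_u = FS·W·d / (L_a·R).
c_u = 1.59·4220·7.13 / (32.30·18.2) = 47840.9 / 587.86 = 81.38 kPa

c_u = 81.4 kPa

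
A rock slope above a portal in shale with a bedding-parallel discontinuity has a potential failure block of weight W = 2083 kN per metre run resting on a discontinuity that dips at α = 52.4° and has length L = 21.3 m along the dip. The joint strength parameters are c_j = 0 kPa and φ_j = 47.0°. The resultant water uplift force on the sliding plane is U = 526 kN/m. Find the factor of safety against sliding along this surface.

FS = 0.48

Resolving the block weight along and normal to the plane and applying the Mohr–Coulomb strength on the joint:
N' = W cosα − U = 2083·cos52.4° − 526 = 744.9 kN/m
Driving force T = W sinα = 2083·sin52.4° = 1650.3 kN/m
Resisting force R = c_j·L + N'·tanφ_j = 0·21.3 + 744.9·tan47.0° = 0.0 + 798.8 = 798.8 kN/m
FS = R / T = 798.8 / 1650.3 = 0.484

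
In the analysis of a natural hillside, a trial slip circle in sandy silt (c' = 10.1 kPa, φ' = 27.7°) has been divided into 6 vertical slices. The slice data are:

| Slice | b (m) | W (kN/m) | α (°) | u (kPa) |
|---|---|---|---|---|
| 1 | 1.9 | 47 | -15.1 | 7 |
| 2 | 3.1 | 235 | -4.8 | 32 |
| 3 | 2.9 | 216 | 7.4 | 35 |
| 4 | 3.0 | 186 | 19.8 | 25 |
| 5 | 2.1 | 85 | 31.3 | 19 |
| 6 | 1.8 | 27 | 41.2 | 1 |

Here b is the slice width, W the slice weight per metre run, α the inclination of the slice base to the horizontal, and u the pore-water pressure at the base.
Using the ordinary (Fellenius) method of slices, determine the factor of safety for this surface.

Ordinary method of slices: FS = Σ[c'·Δl_i + (W_i cosα_i − u_i·Δl_i)·tanφ'] / Σ W_i sinα_i, with Δl_i = b_i / cosα_i.
Slice 1: Δl = 1.9/cos(-15.1°) = 1.968 m; N'_1 = 47·cos(-15.1°) − 7·1.968 = 31.6; c'Δl = 19.88; W sinα = -12.2
Slice 2: Δl = 3.1/cos(-4.8°) = 3.111 m; N'_2 = 235·cos(-4.8°) − 32·3.111 = 134.6; c'Δl = 31.42; W sinα = -19.7
Slice 3: Δl = 2.9/cos7.4° = 2.924 m; N'_3 = 216·cos7.4° − 35·2.924 = 111.8; c'Δl = 29.54; W sinα = 27.8
Slice 4: Δl = 3.0/cos19.8° = 3.189 m; N'_4 = 186·cos19.8° − 25·3.189 = 95.3; c'Δl = 32.20; W sinα = 63.0
Slice 5: Δl = 2.1/cos31.3° = 2.458 m; N'_5 = 85·cos31.3° − 19·2.458 = 25.9; c'Δl = 24.82; W sinα = 44.2
Slice 6: Δl = 1.8/cos41.2° = 2.392 m; N'_6 = 27·cos41.2° − 1·2.392 = 17.9; c'Δl = 24.16; W sinα = 17.8
Σc'Δl = 162.0 kN/m; ΣN' = 417.2 kN/m; ΣW sinα = 120.9 kN/m
Resisting = 162.0 + 417.2·tan27.7° = 162.0 + 219.0 = 381.1 kN/m
FS = 381.1 / 120.9 = 3.153

FS = 3.15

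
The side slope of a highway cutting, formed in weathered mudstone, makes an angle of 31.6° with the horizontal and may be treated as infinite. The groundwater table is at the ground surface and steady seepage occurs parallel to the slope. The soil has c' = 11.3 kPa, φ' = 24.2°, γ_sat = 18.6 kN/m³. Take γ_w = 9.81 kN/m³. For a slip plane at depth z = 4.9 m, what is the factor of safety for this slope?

With seepage parallel to the slope and the water table at the surface, the effective normal stress on the slip plane uses the buoyant unit weight γ' = γ_sat − γ_w while the driving shear stress uses γ_sat:
FS = [c' + γ' z cos²β tanφ'] / [γ_sat z sinβ cosβ]
γ' = 18.6 − 9.81 = 8.79 kN/m³
Numerator = 11.3 + 8.79·4.9·cos²31.6°·tan24.2° = 11.3 + 8.79·4.9·0.7254·0.4494 = 25.342 kPa
Denominator = 18.6·4.9·sin31.6°·cos31.6° = 18.6·4.9·0.5240·0.8517 = 40.675 kPa
FS = 25.342 / 40.675 = 0.623

FS = 0.62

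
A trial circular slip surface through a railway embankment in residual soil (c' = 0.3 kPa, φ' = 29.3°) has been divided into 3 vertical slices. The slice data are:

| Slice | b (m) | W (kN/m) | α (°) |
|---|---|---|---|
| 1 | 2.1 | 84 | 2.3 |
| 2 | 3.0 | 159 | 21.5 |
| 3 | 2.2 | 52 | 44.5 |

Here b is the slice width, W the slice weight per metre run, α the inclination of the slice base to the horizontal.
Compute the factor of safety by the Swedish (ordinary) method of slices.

Ordinary method of slices: FS = Σ[c'·Δl_i + (W_i cosα_i)·tanφ'] / Σ W_i sinα_i, with Δl_i = b_i / cosα_i.
Slice 1: Δl = 2.1/cos2.3° = 2.102 m; N'_1 = 84·cos2.3° = 83.9; c'Δl = 0.63; W sinα = 3.4
Slice 2: Δl = 3.0/cos21.5° = 3.224 m; N'_2 = 159·cos21.5° = 147.9; c'Δl = 0.97; W sinα = 58.3
Slice 3: Δl = 2.2/cos44.5° = 3.084 m; N'_3 = 52·cos44.5° = 37.1; c'Δl = 0.93; W sinα = 36.4
Σc'Δl = 2.5 kN/m; ΣN' = 269.0 kN/m; ΣW sinα = 98.1 kN/m
Resisting = 2.5 + 269.0·tan29.3° = 2.5 + 150.9 = 153.5 kN/m
FS = 153.5 / 98.1 = 1.564

FS = 1.56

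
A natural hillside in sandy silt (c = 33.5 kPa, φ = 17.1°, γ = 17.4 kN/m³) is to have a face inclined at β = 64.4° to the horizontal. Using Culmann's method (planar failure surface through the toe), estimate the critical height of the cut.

Culmann's analysis gives the critical failure plane at α_cr = (β + φ)/2 = (64.4 + 17.1)/2 = 40.8°, and the critical height
H_c = (4c/γ) · sinβ cosφ / [1 − cos(β − φ)]
    = (4·33.5/17.4) · sin64.4°·cos17.1° / [1 − cos(47.3°)]
    = 7.701 · 0.9018·0.9558 / [1 − 0.6782]
    = 7.701 · 0.8620 / 0.3218
    = 20.63 m

H_c = 20.63 m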